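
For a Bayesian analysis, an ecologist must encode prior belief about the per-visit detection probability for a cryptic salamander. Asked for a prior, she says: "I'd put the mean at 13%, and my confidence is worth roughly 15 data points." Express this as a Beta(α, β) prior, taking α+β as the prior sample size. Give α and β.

Under the effective-sample-size interpretation, Beta(α, β) has prior mean α/(α+β) and prior sample size α+β.
So α+β = 15 and α/(α+β) = 0.13, giving α = 0.13·15 = 1.95 and β = 15 − 1.95 = 13.05.

α = 1.95, β = 13.05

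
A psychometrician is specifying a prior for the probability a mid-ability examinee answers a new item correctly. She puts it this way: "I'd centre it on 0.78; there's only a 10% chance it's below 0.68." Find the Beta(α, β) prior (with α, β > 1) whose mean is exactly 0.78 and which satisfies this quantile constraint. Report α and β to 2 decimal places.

α ≈ 23.26, β ≈ 6.56

With mean 0.78 fixed, write α = 0.78s, β = 0.22s where s = α+β.
Need P(θ < 0.68) = 0.1 under Beta(0.78s, 0.22s). Normal approximation: (q−m)/√(m(1−m)/s) ≈ z_{0.1} = -1.28, so s ≈ 0.78·0.22·(-1.28)²/(0.68−0.78)² = 28.2.
At s = 28.2: P(θ<0.68) ≈ 0.106. Adjusting to match 0.1 gives s ≈ 29.82.
So α = 0.78·29.82 ≈ 23.26, β = 0.22·29.82 ≈ 6.56.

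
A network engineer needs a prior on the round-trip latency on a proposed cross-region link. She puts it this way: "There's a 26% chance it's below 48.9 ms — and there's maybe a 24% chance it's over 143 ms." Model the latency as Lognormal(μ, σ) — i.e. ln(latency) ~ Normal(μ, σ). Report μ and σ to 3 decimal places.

If T ~ Lognormal(μ,σ) then ln T ~ Normal(μ,σ), so the p-quantile of ln T is μ + z_p·σ.
ln(48.9) = 3.89 and ln(143) = 4.963; z_{0.26} = -0.6433, z_{0.76} = 0.7063.
σ = (4.963 − 3.89)/(0.7063 − (-0.6433)) = 0.795.
μ = 3.89 − (-0.6433)·0.795 = 4.401.

μ ≈ 4.401, σ ≈ 0.795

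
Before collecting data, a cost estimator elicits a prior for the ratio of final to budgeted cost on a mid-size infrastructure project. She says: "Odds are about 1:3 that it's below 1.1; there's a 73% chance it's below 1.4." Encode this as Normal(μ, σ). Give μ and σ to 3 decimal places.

μ = 1.257, σ = 0.233

For Normal(μ,σ), the p-quantile is μ + z_p·σ. Here z_{0.25} = -0.6745, z_{0.73} = 0.6128.
So 1.1 = μ − 0.6745σ and 1.4 = μ + 0.6128σ.
Subtracting: σ = (1.4 − 1.1)/(0.6128 − (-0.6745)) = 0.233.
Then μ = 1.1 − (-0.6745)·0.233 = 1.257.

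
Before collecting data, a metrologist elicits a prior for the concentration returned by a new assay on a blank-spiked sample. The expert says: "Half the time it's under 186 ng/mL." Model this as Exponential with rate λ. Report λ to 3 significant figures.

λ ≈ 0.00373

Exponential median = ln 2 / λ, so λ = ln 2 / 186.0 = 0.00373.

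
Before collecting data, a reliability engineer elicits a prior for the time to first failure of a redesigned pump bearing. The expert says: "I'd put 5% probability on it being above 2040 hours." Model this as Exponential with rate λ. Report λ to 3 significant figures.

λ ≈ 0.00147

P(T > 2040.0) = e^(−λ·2040.0) = 0.05, so λ = −ln(0.05)/2040.0 = 0.00147.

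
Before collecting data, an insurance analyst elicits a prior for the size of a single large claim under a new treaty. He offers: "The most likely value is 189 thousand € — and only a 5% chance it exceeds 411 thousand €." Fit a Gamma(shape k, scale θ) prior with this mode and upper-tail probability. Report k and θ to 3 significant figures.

k ≈ 5.56, θ ≈ 41.4

Gamma(k,θ) with k>1 has mode (k−1)θ, so θ = 189/(k−1).
Need P(X < 411) = 0.95 with θ tied to k this way. Start at k = 2, θ = 189: P(X<411) ≈ 0.639.
Too low — raise k to concentrate. Iterating converges to k ≈ 5.56.
Then θ = 189/(5.56−1) ≈ 41.4.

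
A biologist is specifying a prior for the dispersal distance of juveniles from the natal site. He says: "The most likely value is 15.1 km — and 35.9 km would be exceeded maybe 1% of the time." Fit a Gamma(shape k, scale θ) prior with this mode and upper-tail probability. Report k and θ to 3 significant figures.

Gamma(k,θ) with k>1 has mode (k−1)θ, so θ = 15.1/(k−1).
Need P(X < 35.9) = 0.99 with θ tied to k this way. Start at k = 2, θ = 15.1: P(X<35.9) ≈ 0.687.
Too low — raise k to concentrate. Iterating converges to k ≈ 7.33.
Then θ = 15.1/(7.33−1) ≈ 2.39.

k ≈ 7.33, θ ≈ 2.39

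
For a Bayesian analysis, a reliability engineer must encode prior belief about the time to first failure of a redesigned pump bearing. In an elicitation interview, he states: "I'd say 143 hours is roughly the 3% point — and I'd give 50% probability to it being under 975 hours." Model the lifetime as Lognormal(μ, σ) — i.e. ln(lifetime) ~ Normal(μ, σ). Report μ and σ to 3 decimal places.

If T ~ Lognormal(μ,σ) then ln T ~ Normal(μ,σ), so the p-quantile of ln T is μ + z_p·σ.
ln(143) = 4.963 and ln(975) = 6.882; z_{0.03} = -1.881, z_{0.5} = 0.
σ = (6.882 − 4.963)/(0 − (-1.881)) = 1.021.
μ = 4.963 − (-1.881)·1.021 = 6.882.

μ ≈ 6.882, σ ≈ 1.021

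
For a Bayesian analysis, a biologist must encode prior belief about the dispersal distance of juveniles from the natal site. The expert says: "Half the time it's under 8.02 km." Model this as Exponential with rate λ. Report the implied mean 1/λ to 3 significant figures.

mean ≈ 11.6 km

Exponential median = ln 2 / λ, so λ = ln 2 / 8.02 = 0.0864.
Mean = 1/λ = 11.6 km.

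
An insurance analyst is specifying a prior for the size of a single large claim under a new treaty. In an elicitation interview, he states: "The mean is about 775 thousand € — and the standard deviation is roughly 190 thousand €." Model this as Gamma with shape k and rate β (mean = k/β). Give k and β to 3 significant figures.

k ≈ 16.6, β ≈ 0.0215

For Gamma(k, rate β): mean = k/β, variance = k/β², so CV = 1/√k.
CV = SD/mean = 190/775 = 0.2452, hence k = 1/CV² = 16.6.
Then β = k/mean = 16.6/775 = 0.0215.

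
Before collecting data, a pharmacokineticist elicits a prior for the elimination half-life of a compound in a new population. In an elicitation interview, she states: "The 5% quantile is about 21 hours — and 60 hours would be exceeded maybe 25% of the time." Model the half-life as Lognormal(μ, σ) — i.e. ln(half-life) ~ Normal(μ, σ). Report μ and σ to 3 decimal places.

If T ~ Lognormal(μ,σ) then ln T ~ Normal(μ,σ), so the p-quantile of ln T is μ + z_p·σ.
ln(21) = 3.045 and ln(60) = 4.094; z_{0.05} = -1.645, z_{0.75} = 0.6745.
σ = (4.094 − 3.045)/(0.6745 − (-1.645)) = 0.453.
μ = 3.045 − (-1.645)·0.453 = 3.789.

μ ≈ 3.789, σ ≈ 0.453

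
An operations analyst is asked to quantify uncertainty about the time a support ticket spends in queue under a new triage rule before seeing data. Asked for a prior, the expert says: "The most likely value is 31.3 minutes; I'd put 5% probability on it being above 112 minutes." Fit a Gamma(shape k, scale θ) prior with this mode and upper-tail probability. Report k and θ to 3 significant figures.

Gamma(k,θ) with k>1 has mode (k−1)θ, so θ = 31.3/(k−1).
Need P(X < 112) = 0.95 with θ tied to k this way. Start at k = 2, θ = 31.3: P(X<112) ≈ 0.872.
Too low — raise k to concentrate. Iterating converges to k ≈ 2.58.
Then θ = 31.3/(2.58−1) ≈ 19.8.

k ≈ 2.58, θ ≈ 19.8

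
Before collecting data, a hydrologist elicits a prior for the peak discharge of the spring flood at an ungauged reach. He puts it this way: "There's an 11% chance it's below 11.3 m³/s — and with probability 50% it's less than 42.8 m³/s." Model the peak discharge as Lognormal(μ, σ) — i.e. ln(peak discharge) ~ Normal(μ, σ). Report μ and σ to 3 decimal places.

If T ~ Lognormal(μ,σ) then ln T ~ Normal(μ,σ), so the p-quantile of ln T is μ + z_p·σ.
ln(11.3) = 2.425 and ln(42.8) = 3.757; z_{0.11} = -1.227, z_{0.5} = 0.
σ = (3.757 − 2.425)/(0 − (-1.227)) = 1.086.
μ = 2.425 − (-1.227)·1.086 = 3.757.

μ ≈ 3.757, σ ≈ 1.086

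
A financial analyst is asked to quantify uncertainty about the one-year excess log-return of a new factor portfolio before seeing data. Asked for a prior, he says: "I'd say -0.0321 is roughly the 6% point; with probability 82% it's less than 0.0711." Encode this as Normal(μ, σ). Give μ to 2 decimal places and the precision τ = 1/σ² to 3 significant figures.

For Normal(μ,σ), the p-quantile is μ + z_p·σ. Here z_{0.06} = -1.555, z_{0.82} = 0.9154.
So -0.0321 = μ − 1.555σ and 0.0711 = μ + 0.9154σ.
Subtracting: σ = (0.0711 − -0.0321)/(0.9154 − (-1.555)) = 0.04.
Then μ = -0.0321 − (-1.555)·0.04 = 0.03.
Precision τ = 1/σ² = 1/0.04178² = 573.

μ = 0.03, τ = 573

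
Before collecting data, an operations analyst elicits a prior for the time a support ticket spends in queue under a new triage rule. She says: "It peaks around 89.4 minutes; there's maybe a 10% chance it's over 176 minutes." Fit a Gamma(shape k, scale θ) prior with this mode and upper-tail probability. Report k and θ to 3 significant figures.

k ≈ 5.18, θ ≈ 21.4

Gamma(k,θ) with k>1 has mode (k−1)θ, so θ = 89.4/(k−1).
Need P(X < 176) = 0.9 with θ tied to k this way. Start at k = 2, θ = 89.4: P(X<176) ≈ 0.585.
Too low — raise k to concentrate. Iterating converges to k ≈ 5.18.
Then θ = 89.4/(5.18−1) ≈ 21.4.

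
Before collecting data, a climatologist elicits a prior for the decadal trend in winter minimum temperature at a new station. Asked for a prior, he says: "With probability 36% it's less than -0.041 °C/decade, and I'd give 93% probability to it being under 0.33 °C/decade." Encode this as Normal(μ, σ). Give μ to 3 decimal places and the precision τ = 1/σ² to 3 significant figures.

The p-quantile of Normal(μ,σ) is μ + z_p·σ, with z_{0.36} = -0.3585 and z_{0.93} = 1.476.
Eliminate σ: μ = (z₂·x₁ − z₁·x₂)/(z₂ − z₁) = (1.476·-0.041 − (-0.3585)·0.33)/1.834 = 0.032.
Then σ = (x₂ − x₁)/(z₂ − z₁) = (0.33 − -0.041)/1.834 = 0.202.
Precision τ = 1/σ² = 1/0.2023² = 24.4.

μ = 0.032, τ = 24.4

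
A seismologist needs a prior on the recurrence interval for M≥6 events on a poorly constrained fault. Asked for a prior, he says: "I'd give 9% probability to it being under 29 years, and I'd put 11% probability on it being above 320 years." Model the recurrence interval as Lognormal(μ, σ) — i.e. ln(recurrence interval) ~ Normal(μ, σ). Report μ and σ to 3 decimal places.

If T ~ Lognormal(μ,σ) then ln T ~ Normal(μ,σ), so the p-quantile of ln T is μ + z_p·σ.
ln(29) = 3.367 and ln(320) = 5.768; z_{0.09} = -1.341, z_{0.89} = 1.227.
σ = (5.768 − 3.367)/(1.227 − (-1.341)) = 0.935.
μ = 3.367 − (-1.341)·0.935 = 4.621.

μ ≈ 4.621, σ ≈ 0.935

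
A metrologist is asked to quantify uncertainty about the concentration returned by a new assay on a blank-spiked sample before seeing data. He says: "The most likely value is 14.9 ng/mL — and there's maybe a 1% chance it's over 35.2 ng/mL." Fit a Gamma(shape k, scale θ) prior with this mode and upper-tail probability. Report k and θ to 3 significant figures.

Gamma(k,θ) with k>1 has mode (k−1)θ, so θ = 14.9/(k−1).
Need P(X < 35.2) = 0.99 with θ tied to k this way. Start at k = 2, θ = 14.9: P(X<35.2) ≈ 0.683.
Too low — raise k to concentrate. Iterating converges to k ≈ 7.43.
Then θ = 14.9/(7.43−1) ≈ 2.32.

k ≈ 7.43, θ ≈ 2.32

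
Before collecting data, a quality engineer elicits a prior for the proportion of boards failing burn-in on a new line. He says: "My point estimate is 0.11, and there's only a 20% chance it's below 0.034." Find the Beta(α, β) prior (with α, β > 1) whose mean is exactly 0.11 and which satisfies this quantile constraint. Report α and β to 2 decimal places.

With mean 0.11 fixed, write α = 0.11s, β = 0.89s where s = α+β.
Need P(θ < 0.034) = 0.2 under Beta(0.11s, 0.89s). Normal approximation: (q−m)/√(m(1−m)/s) ≈ z_{0.2} = -0.842, so s ≈ 0.11·0.89·(-0.842)²/(0.034−0.11)² = 12.0.
At s = 12.0: P(θ<0.034) ≈ 0.188. Adjusting to match 0.2 gives s ≈ 11.30.
So α = 0.11·11.30 ≈ 1.24, β = 0.89·11.30 ≈ 10.06.

α ≈ 1.24, β ≈ 10.06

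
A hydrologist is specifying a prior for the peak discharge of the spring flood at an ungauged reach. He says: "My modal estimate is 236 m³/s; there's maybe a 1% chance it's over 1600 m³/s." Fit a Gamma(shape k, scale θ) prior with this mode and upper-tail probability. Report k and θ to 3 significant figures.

Gamma(k,θ) with k>1 has mode (k−1)θ, so θ = 236/(k−1).
Need P(X < 1600) = 0.99 with θ tied to k this way. Start at k = 2, θ = 236: P(X<1600) ≈ 0.991.
Too high — lower k to spread out. Iterating converges to k ≈ 1.97.
Then θ = 236/(1.97−1) ≈ 243.

k ≈ 1.97, θ ≈ 243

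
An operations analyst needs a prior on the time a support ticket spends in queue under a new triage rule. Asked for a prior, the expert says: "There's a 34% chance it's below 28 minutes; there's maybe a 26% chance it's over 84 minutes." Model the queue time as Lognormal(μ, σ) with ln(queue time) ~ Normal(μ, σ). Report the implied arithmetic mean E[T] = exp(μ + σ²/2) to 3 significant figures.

If T ~ Lognormal(μ,σ) then ln T ~ Normal(μ,σ), so the p-quantile of ln T is μ + z_p·σ.
ln(28) = 3.332 and ln(84) = 4.431; z_{0.34} = -0.4125, z_{0.74} = 0.6433.
σ = (4.431 − 3.332)/(0.6433 − (-0.4125)) = 1.041.
μ = 3.332 − (-0.4125)·1.041 = 3.761.
E[T] = exp(μ + σ²/2) = exp(3.761 + 0.5414) = 73.9 minutes.

E[T] ≈ 73.9 minutes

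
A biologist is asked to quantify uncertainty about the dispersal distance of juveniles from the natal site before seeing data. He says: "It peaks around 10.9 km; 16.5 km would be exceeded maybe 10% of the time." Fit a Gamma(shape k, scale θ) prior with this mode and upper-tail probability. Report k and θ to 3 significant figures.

Gamma(k,θ) with k>1 has mode (k−1)θ, so θ = 10.9/(k−1).
Need P(X < 16.5) = 0.9 with θ tied to k this way. Start at k = 2, θ = 10.9: P(X<16.5) ≈ 0.447.
Too low — raise k to concentrate. Iterating converges to k ≈ 11.8.
Then θ = 10.9/(11.8−1) ≈ 1.01.

k ≈ 11.8, θ ≈ 1.01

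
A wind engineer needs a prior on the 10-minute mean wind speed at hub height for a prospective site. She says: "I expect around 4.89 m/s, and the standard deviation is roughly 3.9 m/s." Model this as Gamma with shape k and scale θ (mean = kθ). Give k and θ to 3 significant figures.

For Gamma(k, scale θ): mean = kθ, variance = kθ², so CV = 1/√k.
CV = SD/mean = 3.9/4.89 = 0.7975, hence k = 1/CV² = 1.57.
Then θ = mean/k = 4.89/1.57 = 3.11.

k ≈ 1.57, θ ≈ 3.11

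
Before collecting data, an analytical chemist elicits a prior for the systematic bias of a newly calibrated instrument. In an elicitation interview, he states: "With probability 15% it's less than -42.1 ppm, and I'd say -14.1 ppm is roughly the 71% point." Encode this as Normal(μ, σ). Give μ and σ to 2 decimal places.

μ = -23.85, σ = 17.61

The p-quantile of Normal(μ,σ) is μ + z_p·σ, with z_{0.15} = -1.036 and z_{0.71} = 0.5534.
Eliminate σ: μ = (z₂·x₁ − z₁·x₂)/(z₂ − z₁) = (0.5534·-42.1 − (-1.036)·-14.1)/1.59 = -23.85.
Then σ = (x₂ − x₁)/(z₂ − z₁) = (-14.1 − -42.1)/1.59 = 17.61.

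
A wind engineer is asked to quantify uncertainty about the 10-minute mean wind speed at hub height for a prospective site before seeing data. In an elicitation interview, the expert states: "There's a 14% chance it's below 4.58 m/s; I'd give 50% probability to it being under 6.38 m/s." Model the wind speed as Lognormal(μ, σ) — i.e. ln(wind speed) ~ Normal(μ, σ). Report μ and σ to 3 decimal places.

μ ≈ 1.853, σ ≈ 0.307

If T ~ Lognormal(μ,σ) then ln T ~ Normal(μ,σ), so the p-quantile of ln T is μ + z_p·σ.
ln(4.58) = 1.522 and ln(6.38) = 1.853; z_{0.14} = -1.08, z_{0.5} = 0.
σ = (1.853 − 1.522)/(0 − (-1.08)) = 0.307.
μ = 1.522 − (-1.08)·0.307 = 1.853.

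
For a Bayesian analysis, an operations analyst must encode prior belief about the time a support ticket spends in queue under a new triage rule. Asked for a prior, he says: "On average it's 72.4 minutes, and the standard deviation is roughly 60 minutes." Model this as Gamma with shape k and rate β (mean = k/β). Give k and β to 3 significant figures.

For Gamma(k, rate β): mean = k/β, variance = k/β², so CV = 1/√k.
CV = SD/mean = 60/72.4 = 0.8287, hence k = 1/CV² = 1.46.
Then β = k/mean = 1.46/72.4 = 0.0201.

k ≈ 1.46, β ≈ 0.0201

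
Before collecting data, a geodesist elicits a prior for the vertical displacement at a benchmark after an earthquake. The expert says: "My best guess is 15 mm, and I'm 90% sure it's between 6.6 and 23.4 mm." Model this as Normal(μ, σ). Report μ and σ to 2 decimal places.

A symmetric 90% interval runs μ ± z·σ with z = 1.645.
Half-width = 8.4, so σ = 8.4/1.645 = 5.11.
μ is the stated best guess, 15.00.

μ = 15.00, σ = 5.11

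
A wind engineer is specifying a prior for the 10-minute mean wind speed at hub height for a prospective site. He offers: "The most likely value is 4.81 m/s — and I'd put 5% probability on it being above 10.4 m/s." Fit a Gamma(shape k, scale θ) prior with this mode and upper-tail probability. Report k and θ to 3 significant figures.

Gamma(k,θ) with k>1 has mode (k−1)θ, so θ = 4.81/(k−1).
Need P(X < 10.4) = 0.95 with θ tied to k this way. Start at k = 2, θ = 4.81: P(X<10.4) ≈ 0.636.
Too low — raise k to concentrate. Iterating converges to k ≈ 5.63.
Then θ = 4.81/(5.63−1) ≈ 1.04.

k ≈ 5.63, θ ≈ 1.04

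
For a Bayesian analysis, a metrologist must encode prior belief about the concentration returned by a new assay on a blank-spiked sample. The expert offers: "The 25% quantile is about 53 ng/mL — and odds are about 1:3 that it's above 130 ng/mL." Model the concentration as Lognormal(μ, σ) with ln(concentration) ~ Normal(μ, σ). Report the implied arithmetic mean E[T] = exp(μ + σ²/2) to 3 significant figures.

E[T] ≈ 104 ng/mL

If T ~ Lognormal(μ,σ) then ln T ~ Normal(μ,σ), so the p-quantile of ln T is μ + z_p·σ.
ln(53) = 3.97 and ln(130) = 4.868; z_{0.25} = -0.6745, z_{0.75} = 0.6745.
σ = (4.868 − 3.97)/(0.6745 − (-0.6745)) = 0.665.
μ = 3.97 − (-0.6745)·0.665 = 4.419.
E[T] = exp(μ + σ²/2) = exp(4.419 + 0.2212) = 104 ng/mL.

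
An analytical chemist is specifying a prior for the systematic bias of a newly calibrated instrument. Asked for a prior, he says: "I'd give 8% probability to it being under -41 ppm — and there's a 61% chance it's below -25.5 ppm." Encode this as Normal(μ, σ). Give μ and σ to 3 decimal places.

μ = -28.070, σ = 9.202

The p-quantile of Normal(μ,σ) is μ + z_p·σ, with z_{0.08} = -1.405 and z_{0.61} = 0.2793.
Eliminate σ: μ = (z₂·x₁ − z₁·x₂)/(z₂ − z₁) = (0.2793·-41 − (-1.405)·-25.5)/1.684 = -28.070.
Then σ = (x₂ − x₁)/(z₂ − z₁) = (-25.5 − -41)/1.684 = 9.202.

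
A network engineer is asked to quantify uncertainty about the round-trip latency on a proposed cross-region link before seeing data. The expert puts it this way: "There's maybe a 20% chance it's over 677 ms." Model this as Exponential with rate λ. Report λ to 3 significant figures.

P(T > 677.0) = e^(−λ·677.0) = 0.2, so λ = −ln(0.2)/677.0 = 0.00238.

λ ≈ 0.00238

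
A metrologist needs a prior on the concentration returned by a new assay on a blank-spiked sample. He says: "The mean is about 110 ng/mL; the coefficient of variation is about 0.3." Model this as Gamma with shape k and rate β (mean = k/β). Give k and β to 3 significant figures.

k ≈ 11.1, β ≈ 0.101

For Gamma(k, rate β): mean = k/β, variance = k/β², so CV = 1/√k.
CV = 0.3, hence k = 1/CV² = 11.1.
Then β = k/mean = 11.1/110 = 0.101.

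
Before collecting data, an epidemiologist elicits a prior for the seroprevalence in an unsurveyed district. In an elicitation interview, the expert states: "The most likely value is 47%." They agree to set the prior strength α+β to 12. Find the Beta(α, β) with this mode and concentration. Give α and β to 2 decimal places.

α = 5.70, β = 6.30

For α,β > 1 the Beta mode is (α−1)/(α+β−2). With α+β = 12, the mode is (α−1)/10.
Set (α−1)/10 = 0.47 → α = 1 + 0.47·10 = 5.70.
β = 12 − α = 6.30.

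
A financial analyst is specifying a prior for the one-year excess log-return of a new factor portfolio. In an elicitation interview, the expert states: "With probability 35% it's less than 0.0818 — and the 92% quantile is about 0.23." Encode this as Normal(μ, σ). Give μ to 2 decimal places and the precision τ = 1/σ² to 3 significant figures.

For Normal(μ,σ), the p-quantile is μ + z_p·σ. Here z_{0.35} = -0.3853, z_{0.92} = 1.405.
So 0.0818 = μ − 0.3853σ and 0.23 = μ + 1.405σ.
Subtracting: σ = (0.23 − 0.0818)/(1.405 − (-0.3853)) = 0.08.
Then μ = 0.0818 − (-0.3853)·0.08 = 0.11.
Precision τ = 1/σ² = 1/0.08278² = 146.

μ = 0.11, τ = 146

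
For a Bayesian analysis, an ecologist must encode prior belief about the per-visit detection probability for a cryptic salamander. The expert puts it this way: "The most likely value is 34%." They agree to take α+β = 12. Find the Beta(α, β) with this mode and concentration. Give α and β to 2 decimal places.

For α,β > 1 the Beta mode is (α−1)/(α+β−2). With α+β = 12, the mode is (α−1)/10.
Set (α−1)/10 = 0.34 → α = 1 + 0.34·10 = 4.40.
β = 12 − α = 7.60.

α = 4.40, β = 7.60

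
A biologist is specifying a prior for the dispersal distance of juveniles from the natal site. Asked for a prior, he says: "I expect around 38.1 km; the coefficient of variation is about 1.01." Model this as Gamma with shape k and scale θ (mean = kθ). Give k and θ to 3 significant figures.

k ≈ 0.98, θ ≈ 38.9

For Gamma(k, scale θ): mean = kθ, variance = kθ², so CV = 1/√k.
CV = 1.01, hence k = 1/CV² = 0.98.
Then θ = mean/k = 38.1/0.98 = 38.9.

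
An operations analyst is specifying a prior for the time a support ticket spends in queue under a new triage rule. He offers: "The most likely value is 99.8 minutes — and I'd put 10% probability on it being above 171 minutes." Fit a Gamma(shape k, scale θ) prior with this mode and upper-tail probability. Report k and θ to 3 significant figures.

Gamma(k,θ) with k>1 has mode (k−1)θ, so θ = 99.8/(k−1).
Need P(X < 171) = 0.9 with θ tied to k this way. Start at k = 2, θ = 99.8: P(X<171) ≈ 0.511.
Too low — raise k to concentrate. Iterating converges to k ≈ 7.53.
Then θ = 99.8/(7.53−1) ≈ 15.3.

k ≈ 7.53, θ ≈ 15.3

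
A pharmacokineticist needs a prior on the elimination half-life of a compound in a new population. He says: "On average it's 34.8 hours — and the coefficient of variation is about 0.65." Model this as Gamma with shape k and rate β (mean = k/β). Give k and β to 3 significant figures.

For Gamma(k, rate β): mean = k/β, variance = k/β², so CV = 1/√k.
CV = 0.65, hence k = 1/CV² = 2.37.
Then β = k/mean = 2.37/34.8 = 0.068.

k ≈ 2.37, β ≈ 0.068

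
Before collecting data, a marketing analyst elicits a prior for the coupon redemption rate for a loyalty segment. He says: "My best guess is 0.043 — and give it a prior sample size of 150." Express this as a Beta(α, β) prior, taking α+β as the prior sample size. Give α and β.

Under the effective-sample-size interpretation, Beta(α, β) has prior mean α/(α+β) and prior sample size α+β.
So α+β = 150 and α/(α+β) = 0.043, giving α = 0.043·150 = 6.45 and β = 150 − 6.45 = 143.55.

α = 6.45, β = 143.55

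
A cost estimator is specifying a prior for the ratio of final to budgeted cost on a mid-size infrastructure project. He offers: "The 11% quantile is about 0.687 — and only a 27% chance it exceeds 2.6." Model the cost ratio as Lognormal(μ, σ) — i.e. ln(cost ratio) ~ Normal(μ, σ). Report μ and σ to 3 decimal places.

μ ≈ 0.512, σ ≈ 0.724

If T ~ Lognormal(μ,σ) then ln T ~ Normal(μ,σ), so the p-quantile of ln T is μ + z_p·σ.
ln(0.687) = -0.3754 and ln(2.6) = 0.9555; z_{0.11} = -1.227, z_{0.73} = 0.6128.
σ = (0.9555 − -0.3754)/(0.6128 − (-1.227)) = 0.724.
μ = -0.3754 − (-1.227)·0.724 = 0.512.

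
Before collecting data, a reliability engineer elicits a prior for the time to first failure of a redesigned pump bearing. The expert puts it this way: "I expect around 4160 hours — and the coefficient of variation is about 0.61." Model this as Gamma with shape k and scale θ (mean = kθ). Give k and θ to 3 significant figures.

k ≈ 2.69, θ ≈ 1550

For Gamma(k, scale θ): mean = kθ, variance = kθ², so CV = 1/√k.
CV = 0.61, hence k = 1/CV² = 2.69.
Then θ = mean/k = 4160/2.69 = 1550.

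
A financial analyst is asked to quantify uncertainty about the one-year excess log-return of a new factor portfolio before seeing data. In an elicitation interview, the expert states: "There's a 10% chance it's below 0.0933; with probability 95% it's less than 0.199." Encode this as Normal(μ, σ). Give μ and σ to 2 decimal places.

The p-quantile of Normal(μ,σ) is μ + z_p·σ, with z_{0.1} = -1.282 and z_{0.95} = 1.645.
Eliminate σ: μ = (z₂·x₁ − z₁·x₂)/(z₂ − z₁) = (1.645·0.0933 − (-1.282)·0.199)/2.926 = 0.14.
Then σ = (x₂ − x₁)/(z₂ − z₁) = (0.199 − 0.0933)/2.926 = 0.04.

μ = 0.14, σ = 0.04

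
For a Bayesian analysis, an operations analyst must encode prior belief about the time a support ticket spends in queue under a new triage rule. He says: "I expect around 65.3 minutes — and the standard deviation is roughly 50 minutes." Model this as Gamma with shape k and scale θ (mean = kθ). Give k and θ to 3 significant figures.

k ≈ 1.71, θ ≈ 38.3

For Gamma(k, scale θ): mean = kθ, variance = kθ², so CV = 1/√k.
CV = SD/mean = 50/65.3 = 0.7657, hence k = 1/CV² = 1.71.
Then θ = mean/k = 65.3/1.71 = 38.3.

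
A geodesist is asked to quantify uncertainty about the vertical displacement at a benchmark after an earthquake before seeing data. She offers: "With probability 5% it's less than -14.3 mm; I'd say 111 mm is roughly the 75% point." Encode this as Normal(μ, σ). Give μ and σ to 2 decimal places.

μ = 74.56, σ = 54.02

The p-quantile of Normal(μ,σ) is μ + z_p·σ, with z_{0.05} = -1.645 and z_{0.75} = 0.6745.
Eliminate σ: μ = (z₂·x₁ − z₁·x₂)/(z₂ − z₁) = (0.6745·-14.3 − (-1.645)·111)/2.319 = 74.56.
Then σ = (x₂ − x₁)/(z₂ − z₁) = (111 − -14.3)/2.319 = 54.02.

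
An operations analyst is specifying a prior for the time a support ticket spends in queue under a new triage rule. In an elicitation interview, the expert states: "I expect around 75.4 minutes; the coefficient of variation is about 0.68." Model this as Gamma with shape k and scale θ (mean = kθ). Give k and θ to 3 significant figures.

k ≈ 2.16, θ ≈ 34.9

For Gamma(k, scale θ): mean = kθ, variance = kθ², so CV = 1/√k.
CV = 0.68, hence k = 1/CV² = 2.16.
Then θ = mean/k = 75.4/2.16 = 34.9.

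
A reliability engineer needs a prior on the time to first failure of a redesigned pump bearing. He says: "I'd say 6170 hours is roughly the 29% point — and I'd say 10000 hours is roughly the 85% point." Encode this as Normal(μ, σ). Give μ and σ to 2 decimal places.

μ = 7503.15, σ = 2409.08

For Normal(μ,σ), the p-quantile is μ + z_p·σ. Here z_{0.29} = -0.5534, z_{0.85} = 1.036.
So 6170 = μ − 0.5534σ and 10000 = μ + 1.036σ.
Subtracting: σ = (10000 − 6170)/(1.036 − (-0.5534)) = 2409.08.
Then μ = 6170 − (-0.5534)·2409.08 = 7503.15.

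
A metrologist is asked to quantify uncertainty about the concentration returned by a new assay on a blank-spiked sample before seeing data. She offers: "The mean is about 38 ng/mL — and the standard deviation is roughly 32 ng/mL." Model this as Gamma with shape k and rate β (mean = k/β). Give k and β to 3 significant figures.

k ≈ 1.41, β ≈ 0.0371

For Gamma(k, rate β): mean = k/β, variance = k/β², so CV = 1/√k.
CV = SD/mean = 32/38 = 0.8421, hence k = 1/CV² = 1.41.
Then β = k/mean = 1.41/38 = 0.0371.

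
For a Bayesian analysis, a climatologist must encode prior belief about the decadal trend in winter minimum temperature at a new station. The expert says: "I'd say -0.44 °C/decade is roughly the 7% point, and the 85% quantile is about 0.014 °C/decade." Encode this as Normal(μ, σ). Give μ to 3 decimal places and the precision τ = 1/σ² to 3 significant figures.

The p-quantile of Normal(μ,σ) is μ + z_p·σ, with z_{0.07} = -1.476 and z_{0.85} = 1.036.
Eliminate σ: μ = (z₂·x₁ − z₁·x₂)/(z₂ − z₁) = (1.036·-0.44 − (-1.476)·0.014)/2.512 = -0.173.
Then σ = (x₂ − x₁)/(z₂ − z₁) = (0.014 − -0.44)/2.512 = 0.181.
Precision τ = 1/σ² = 1/0.1807² = 30.6.

μ = -0.173, τ = 30.6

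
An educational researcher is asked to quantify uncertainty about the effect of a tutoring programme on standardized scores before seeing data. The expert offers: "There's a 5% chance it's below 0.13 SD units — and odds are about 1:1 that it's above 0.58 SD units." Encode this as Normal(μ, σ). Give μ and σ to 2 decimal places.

μ = 0.58, σ = 0.27

For Normal(μ,σ), the p-quantile is μ + z_p·σ. Here z_{0.05} = -1.645, z_{0.5} = 0.
So 0.13 = μ − 1.645σ and 0.58 = μ + 0σ.
Subtracting: σ = (0.58 − 0.13)/(0 − (-1.645)) = 0.27.
Then μ = 0.13 − (-1.645)·0.27 = 0.58.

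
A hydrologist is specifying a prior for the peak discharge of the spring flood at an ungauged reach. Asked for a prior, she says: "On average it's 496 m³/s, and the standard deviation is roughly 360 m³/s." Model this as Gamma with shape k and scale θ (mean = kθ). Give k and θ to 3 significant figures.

For Gamma(k, scale θ): mean = kθ, variance = kθ², so CV = 1/√k.
CV = SD/mean = 360/496 = 0.7258, hence k = 1/CV² = 1.9.
Then θ = mean/k = 496/1.9 = 261.

k ≈ 1.9, θ ≈ 261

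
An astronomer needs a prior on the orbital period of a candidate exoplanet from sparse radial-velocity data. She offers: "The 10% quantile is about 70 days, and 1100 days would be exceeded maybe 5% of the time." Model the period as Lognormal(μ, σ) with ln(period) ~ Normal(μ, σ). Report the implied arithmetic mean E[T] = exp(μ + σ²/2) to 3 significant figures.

If T ~ Lognormal(μ,σ) then ln T ~ Normal(μ,σ), so the p-quantile of ln T is μ + z_p·σ.
ln(70) = 4.248 and ln(1100) = 7.003; z_{0.1} = -1.282, z_{0.95} = 1.645.
σ = (7.003 − 4.248)/(1.645 − (-1.282)) = 0.941.
μ = 4.248 − (-1.282)·0.941 = 5.455.
E[T] = exp(μ + σ²/2) = exp(5.455 + 0.4430) = 364 days.

E[T] ≈ 364 days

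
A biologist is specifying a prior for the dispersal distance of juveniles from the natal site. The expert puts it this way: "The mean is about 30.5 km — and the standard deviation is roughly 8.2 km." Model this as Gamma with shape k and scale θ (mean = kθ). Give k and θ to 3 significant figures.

For Gamma(k, scale θ): mean = kθ, variance = kθ², so CV = 1/√k.
CV = SD/mean = 8.2/30.5 = 0.2689, hence k = 1/CV² = 13.8.
Then θ = mean/k = 30.5/13.8 = 2.2.

k ≈ 13.8, θ ≈ 2.2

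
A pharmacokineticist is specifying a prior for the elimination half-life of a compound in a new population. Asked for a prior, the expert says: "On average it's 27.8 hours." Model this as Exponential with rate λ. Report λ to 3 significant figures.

Exponential mean = 1/λ, so λ = 1/27.8 = 0.036.

λ ≈ 0.036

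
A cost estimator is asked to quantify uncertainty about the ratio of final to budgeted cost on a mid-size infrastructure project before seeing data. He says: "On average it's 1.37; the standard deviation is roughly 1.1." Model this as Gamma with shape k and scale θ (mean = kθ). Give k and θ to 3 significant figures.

For Gamma(k, scale θ): mean = kθ, variance = kθ², so CV = 1/√k.
CV = SD/mean = 1.1/1.37 = 0.8029, hence k = 1/CV² = 1.55.
Then θ = mean/k = 1.37/1.55 = 0.883.

k ≈ 1.55, θ ≈ 0.883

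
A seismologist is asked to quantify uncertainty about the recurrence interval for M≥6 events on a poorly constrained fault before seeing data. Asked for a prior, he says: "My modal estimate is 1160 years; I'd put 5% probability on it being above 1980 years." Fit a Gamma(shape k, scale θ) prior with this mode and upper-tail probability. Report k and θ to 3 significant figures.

k ≈ 10.8, θ ≈ 119

Gamma(k,θ) with k>1 has mode (k−1)θ, so θ = 1160/(k−1).
Need P(X < 1980) = 0.95 with θ tied to k this way. Start at k = 2, θ = 1160: P(X<1980) ≈ 0.509.
Too low — raise k to concentrate. Iterating converges to k ≈ 10.8.
Then θ = 1160/(10.8−1) ≈ 119.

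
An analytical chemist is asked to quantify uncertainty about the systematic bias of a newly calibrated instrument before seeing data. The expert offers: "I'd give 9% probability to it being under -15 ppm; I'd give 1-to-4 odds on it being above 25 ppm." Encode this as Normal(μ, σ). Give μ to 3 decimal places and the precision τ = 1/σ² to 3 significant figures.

The p-quantile of Normal(μ,σ) is μ + z_p·σ, with z_{0.09} = -1.341 and z_{0.8} = 0.8416.
Eliminate σ: μ = (z₂·x₁ − z₁·x₂)/(z₂ − z₁) = (0.8416·-15 − (-1.341)·25)/2.182 = 9.574.
Then σ = (x₂ − x₁)/(z₂ − z₁) = (25 − -15)/2.182 = 18.329.
Precision τ = 1/σ² = 1/18.33² = 0.00298.

μ = 9.574, τ = 0.00298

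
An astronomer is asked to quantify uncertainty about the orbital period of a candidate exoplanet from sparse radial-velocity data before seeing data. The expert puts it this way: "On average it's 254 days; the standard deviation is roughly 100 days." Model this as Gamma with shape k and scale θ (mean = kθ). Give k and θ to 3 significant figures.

k ≈ 6.45, θ ≈ 39.4

For Gamma(k, scale θ): mean = kθ, variance = kθ², so CV = 1/√k.
CV = SD/mean = 100/254 = 0.3937, hence k = 1/CV² = 6.45.
Then θ = mean/k = 254/6.45 = 39.4.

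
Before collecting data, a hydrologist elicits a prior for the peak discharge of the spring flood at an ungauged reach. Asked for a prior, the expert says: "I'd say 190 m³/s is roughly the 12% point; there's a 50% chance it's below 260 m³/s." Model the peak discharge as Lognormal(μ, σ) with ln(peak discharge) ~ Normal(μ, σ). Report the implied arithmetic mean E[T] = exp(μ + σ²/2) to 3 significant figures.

If T ~ Lognormal(μ,σ) then ln T ~ Normal(μ,σ), so the p-quantile of ln T is μ + z_p·σ.
ln(190) = 5.247 and ln(260) = 5.561; z_{0.12} = -1.175, z_{0.5} = 0.
σ = (5.561 − 5.247)/(0 − (-1.175)) = 0.267.
μ = 5.247 − (-1.175)·0.267 = 5.561.
E[T] = exp(μ + σ²/2) = exp(5.561 + 0.0356) = 269 m³/s.

E[T] ≈ 269 m³/s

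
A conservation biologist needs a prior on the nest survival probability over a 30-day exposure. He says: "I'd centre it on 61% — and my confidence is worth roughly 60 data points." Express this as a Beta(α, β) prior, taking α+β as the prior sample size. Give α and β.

Under the effective-sample-size interpretation, Beta(α, β) has prior mean α/(α+β) and prior sample size α+β.
So α+β = 60 and α/(α+β) = 0.61, giving α = 0.61·60 = 36.6 and β = 60 − 36.6 = 23.4.

α = 36.6, β = 23.4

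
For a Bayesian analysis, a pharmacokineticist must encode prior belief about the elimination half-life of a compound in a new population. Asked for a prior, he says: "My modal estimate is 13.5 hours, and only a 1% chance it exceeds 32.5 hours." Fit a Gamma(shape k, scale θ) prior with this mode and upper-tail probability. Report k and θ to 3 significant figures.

k ≈ 7.13, θ ≈ 2.2

Gamma(k,θ) with k>1 has mode (k−1)θ, so θ = 13.5/(k−1).
Need P(X < 32.5) = 0.99 with θ tied to k this way. Start at k = 2, θ = 13.5: P(X<32.5) ≈ 0.693.
Too low — raise k to concentrate. Iterating converges to k ≈ 7.13.
Then θ = 13.5/(7.13−1) ≈ 2.2.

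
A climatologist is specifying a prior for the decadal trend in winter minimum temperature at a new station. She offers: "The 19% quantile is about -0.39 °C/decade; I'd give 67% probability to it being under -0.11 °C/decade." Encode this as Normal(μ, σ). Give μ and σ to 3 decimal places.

μ = -0.203, σ = 0.212

The p-quantile of Normal(μ,σ) is μ + z_p·σ, with z_{0.19} = -0.8779 and z_{0.67} = 0.4399.
Eliminate σ: μ = (z₂·x₁ − z₁·x₂)/(z₂ − z₁) = (0.4399·-0.39 − (-0.8779)·-0.11)/1.318 = -0.203.
Then σ = (x₂ − x₁)/(z₂ − z₁) = (-0.11 − -0.39)/1.318 = 0.212.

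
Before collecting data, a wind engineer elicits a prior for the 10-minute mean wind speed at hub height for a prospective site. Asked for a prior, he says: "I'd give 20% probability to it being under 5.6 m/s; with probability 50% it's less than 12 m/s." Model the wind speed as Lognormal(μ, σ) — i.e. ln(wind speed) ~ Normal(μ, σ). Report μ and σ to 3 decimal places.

μ ≈ 2.485, σ ≈ 0.906

If T ~ Lognormal(μ,σ) then ln T ~ Normal(μ,σ), so the p-quantile of ln T is μ + z_p·σ.
ln(5.6) = 1.723 and ln(12) = 2.485; z_{0.2} = -0.8416, z_{0.5} = 0.
σ = (2.485 − 1.723)/(0 − (-0.8416)) = 0.906.
μ = 1.723 − (-0.8416)·0.906 = 2.485.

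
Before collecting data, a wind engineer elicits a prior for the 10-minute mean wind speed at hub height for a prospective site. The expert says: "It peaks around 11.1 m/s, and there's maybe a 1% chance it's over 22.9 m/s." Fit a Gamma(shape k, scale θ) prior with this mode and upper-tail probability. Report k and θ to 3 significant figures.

Gamma(k,θ) with k>1 has mode (k−1)θ, so θ = 11.1/(k−1).
Need P(X < 22.9) = 0.99 with θ tied to k this way. Start at k = 2, θ = 11.1: P(X<22.9) ≈ 0.611.
Too low — raise k to concentrate. Iterating converges to k ≈ 10.3.
Then θ = 11.1/(10.3−1) ≈ 1.19.

k ≈ 10.3, θ ≈ 1.19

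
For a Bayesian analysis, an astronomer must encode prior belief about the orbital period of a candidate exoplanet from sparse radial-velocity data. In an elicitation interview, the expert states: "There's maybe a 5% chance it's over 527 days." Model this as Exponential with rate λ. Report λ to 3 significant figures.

P(T > 527.0) = e^(−λ·527.0) = 0.05, so λ = −ln(0.05)/527.0 = 0.00568.

λ ≈ 0.00568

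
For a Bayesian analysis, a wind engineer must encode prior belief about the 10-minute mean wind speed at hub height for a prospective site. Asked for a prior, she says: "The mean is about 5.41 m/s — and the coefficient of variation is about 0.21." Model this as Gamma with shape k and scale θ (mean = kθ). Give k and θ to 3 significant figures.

For Gamma(k, scale θ): mean = kθ, variance = kθ², so CV = 1/√k.
CV = 0.21, hence k = 1/CV² = 22.7.
Then θ = mean/k = 5.41/22.7 = 0.239.

k ≈ 22.7, θ ≈ 0.239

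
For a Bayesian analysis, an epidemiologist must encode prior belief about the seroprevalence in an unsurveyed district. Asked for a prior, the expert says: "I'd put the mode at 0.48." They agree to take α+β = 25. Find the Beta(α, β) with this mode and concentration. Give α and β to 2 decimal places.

α = 12.04, β = 12.96

For α,β > 1 the Beta mode is (α−1)/(α+β−2). With α+β = 25, the mode is (α−1)/23.
Set (α−1)/23 = 0.48 → α = 1 + 0.48·23 = 12.04.
β = 25 − α = 12.96.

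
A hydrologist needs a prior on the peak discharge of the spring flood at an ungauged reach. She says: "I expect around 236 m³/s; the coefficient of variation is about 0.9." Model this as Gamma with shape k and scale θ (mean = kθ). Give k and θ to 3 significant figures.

For Gamma(k, scale θ): mean = kθ, variance = kθ², so CV = 1/√k.
CV = 0.9, hence k = 1/CV² = 1.23.
Then θ = mean/k = 236/1.23 = 191.

k ≈ 1.23, θ ≈ 191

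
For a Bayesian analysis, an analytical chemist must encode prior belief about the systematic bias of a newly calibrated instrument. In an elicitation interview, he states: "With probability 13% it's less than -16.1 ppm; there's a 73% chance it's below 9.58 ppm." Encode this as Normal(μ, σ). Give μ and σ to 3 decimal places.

μ = 0.532, σ = 14.765

The p-quantile of Normal(μ,σ) is μ + z_p·σ, with z_{0.13} = -1.126 and z_{0.73} = 0.6128.
Eliminate σ: μ = (z₂·x₁ − z₁·x₂)/(z₂ − z₁) = (0.6128·-16.1 − (-1.126)·9.58)/1.739 = 0.532.
Then σ = (x₂ − x₁)/(z₂ − z₁) = (9.58 − -16.1)/1.739 = 14.765.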